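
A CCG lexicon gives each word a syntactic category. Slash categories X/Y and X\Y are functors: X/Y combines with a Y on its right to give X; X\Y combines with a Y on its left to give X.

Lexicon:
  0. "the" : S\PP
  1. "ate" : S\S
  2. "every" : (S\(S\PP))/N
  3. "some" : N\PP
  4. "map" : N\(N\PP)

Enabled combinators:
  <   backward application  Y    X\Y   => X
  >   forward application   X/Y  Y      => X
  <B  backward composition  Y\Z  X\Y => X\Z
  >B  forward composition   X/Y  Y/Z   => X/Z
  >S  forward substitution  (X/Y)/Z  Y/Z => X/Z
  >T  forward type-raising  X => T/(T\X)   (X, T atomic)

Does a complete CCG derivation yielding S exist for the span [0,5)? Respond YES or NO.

[0,5] S   <
  [0,2] S\PP   <B
    [0,1] "the" : S\PP
    [1,2] "ate" : S\S
  [2,5] S\(S\PP)   >
    [2,3] "every" : (S\(S\PP))/N
    [3,5] N   <
      [3,4] "some" : N\PP
      [4,5] "map" : N\(N\PP)

YES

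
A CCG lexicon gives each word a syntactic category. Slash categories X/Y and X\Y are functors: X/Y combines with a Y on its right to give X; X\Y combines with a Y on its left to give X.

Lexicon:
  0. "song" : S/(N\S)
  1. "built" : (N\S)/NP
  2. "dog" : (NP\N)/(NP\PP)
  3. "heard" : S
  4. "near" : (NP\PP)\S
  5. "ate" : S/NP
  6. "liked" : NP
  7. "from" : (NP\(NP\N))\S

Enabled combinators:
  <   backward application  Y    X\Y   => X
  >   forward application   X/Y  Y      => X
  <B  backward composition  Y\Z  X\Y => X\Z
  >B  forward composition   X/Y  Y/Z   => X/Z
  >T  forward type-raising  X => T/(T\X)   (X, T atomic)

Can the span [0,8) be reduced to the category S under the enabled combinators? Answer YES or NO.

YES

[0,8] S   >
  [0,2] S/NP   >B
    [0,1] "song" : S/(N\S)
    [1,2] "built" : (N\S)/NP
  [2,8] NP   <
    [2,5] NP\N   >
      [2,3] "dog" : (NP\N)/(NP\PP)
      [3,5] NP\PP   <
        [3,4] "heard" : S
        [4,5] "near" : (NP\PP)\S
    [5,8] NP\(NP\N)   <
      [5,7] S   >
        [5,6] "ate" : S/NP
        [6,7] "liked" : NP
      [7,8] "from" : (NP\(NP\N))\S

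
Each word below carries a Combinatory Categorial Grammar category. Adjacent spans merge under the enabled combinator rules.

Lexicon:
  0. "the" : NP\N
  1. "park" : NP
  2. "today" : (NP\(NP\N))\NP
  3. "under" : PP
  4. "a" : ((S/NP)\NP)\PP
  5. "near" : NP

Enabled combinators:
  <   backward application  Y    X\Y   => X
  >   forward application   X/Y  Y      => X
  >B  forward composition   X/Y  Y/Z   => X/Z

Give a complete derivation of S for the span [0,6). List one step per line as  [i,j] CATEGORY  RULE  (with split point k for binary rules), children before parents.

[0,1] NP\N  lex  "the"
[1,2] NP  lex  "park"
[2,3] (NP\(NP\N))\NP  lex  "today"
[1,3] NP\(NP\N)  <  k=2
[0,3] NP  <  k=1
[3,4] PP  lex  "under"
[4,5] ((S/NP)\NP)\PP  lex  "a"
[3,5] (S/NP)\NP  <  k=4
[0,5] S/NP  <  k=3
[5,6] NP  lex  "near"
[0,6] S  >  k=5

[0,6] S   >
  [0,5] S/NP   <
    [0,3] NP   <
      [0,1] "the" : NP\N
      [1,3] NP\(NP\N)   <
        [1,2] "park" : NP
        [2,3] "today" : (NP\(NP\N))\NP
    [3,5] (S/NP)\NP   <
      [3,4] "under" : PP
      [4,5] "a" : ((S/NP)\NP)\PP
  [5,6] "near" : NP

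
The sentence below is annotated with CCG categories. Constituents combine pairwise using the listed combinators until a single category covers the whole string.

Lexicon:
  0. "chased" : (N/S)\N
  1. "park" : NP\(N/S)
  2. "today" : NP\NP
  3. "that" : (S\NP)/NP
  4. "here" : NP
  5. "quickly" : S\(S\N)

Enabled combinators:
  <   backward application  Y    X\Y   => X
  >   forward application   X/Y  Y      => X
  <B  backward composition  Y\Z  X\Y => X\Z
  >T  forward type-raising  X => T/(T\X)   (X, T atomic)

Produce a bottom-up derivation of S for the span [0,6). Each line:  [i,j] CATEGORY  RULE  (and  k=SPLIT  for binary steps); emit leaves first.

[0,1] (N/S)\N  lex  "chased"
[1,2] NP\(N/S)  lex  "park"
[0,2] NP\N  <B  k=1
[2,3] NP\NP  lex  "today"
[0,3] NP\N  <B  k=2
[3,4] (S\NP)/NP  lex  "that"
[4,5] NP  lex  "here"
[3,5] S\NP  >  k=4
[0,5] S\N  <B  k=3
[5,6] S\(S\N)  lex  "quickly"
[0,6] S  <  k=5

[0,6] S   <
  [0,5] S\N   <B
    [0,3] NP\N   <B
      [0,2] NP\N   <B
        [0,1] "chased" : (N/S)\N
        [1,2] "park" : NP\(N/S)
      [2,3] "today" : NP\NP
    [3,5] S\NP   >
      [3,4] "that" : (S\NP)/NP
      [4,5] "here" : NP
  [5,6] "quickly" : S\(S\N)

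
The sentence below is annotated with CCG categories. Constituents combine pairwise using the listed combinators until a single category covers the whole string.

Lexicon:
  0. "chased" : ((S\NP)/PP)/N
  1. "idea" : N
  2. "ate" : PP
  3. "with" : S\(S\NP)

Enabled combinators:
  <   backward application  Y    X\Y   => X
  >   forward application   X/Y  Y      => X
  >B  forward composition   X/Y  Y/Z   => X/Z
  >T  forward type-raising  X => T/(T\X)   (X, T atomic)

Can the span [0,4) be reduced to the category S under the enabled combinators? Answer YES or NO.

YES

[0,4] S   <
  [0,3] S\NP   >
    [0,2] (S\NP)/PP   >
      [0,1] "chased" : ((S\NP)/PP)/N
      [1,2] "idea" : N
    [2,3] "ate" : PP
  [3,4] "with" : S\(S\NP)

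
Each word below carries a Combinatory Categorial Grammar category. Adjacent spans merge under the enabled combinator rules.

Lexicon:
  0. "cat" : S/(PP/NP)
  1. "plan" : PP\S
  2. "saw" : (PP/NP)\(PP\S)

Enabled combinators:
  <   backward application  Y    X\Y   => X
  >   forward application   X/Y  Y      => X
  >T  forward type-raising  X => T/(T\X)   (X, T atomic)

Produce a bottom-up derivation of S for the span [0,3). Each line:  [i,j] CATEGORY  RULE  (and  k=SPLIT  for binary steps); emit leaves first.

[0,3] S   >
  [0,1] "cat" : S/(PP/NP)
  [1,3] PP/NP   <
    [1,2] "plan" : PP\S
    [2,3] "saw" : (PP/NP)\(PP\S)

[0,1] S/(PP/NP)  lex  "cat"
[1,2] PP\S  lex  "plan"
[2,3] (PP/NP)\(PP\S)  lex  "saw"
[1,3] PP/NP  <  k=2
[0,3] S  >  k=1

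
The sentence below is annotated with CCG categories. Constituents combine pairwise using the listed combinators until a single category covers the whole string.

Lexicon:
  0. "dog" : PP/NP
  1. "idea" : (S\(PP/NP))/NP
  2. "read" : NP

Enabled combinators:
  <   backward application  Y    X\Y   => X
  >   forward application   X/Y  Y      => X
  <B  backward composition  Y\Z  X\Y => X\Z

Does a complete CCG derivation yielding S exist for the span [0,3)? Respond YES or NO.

[0,3] S   <
  [0,1] "dog" : PP/NP
  [1,3] S\(PP/NP)   >
    [1,2] "idea" : (S\(PP/NP))/NP
    [2,3] "read" : NP

YES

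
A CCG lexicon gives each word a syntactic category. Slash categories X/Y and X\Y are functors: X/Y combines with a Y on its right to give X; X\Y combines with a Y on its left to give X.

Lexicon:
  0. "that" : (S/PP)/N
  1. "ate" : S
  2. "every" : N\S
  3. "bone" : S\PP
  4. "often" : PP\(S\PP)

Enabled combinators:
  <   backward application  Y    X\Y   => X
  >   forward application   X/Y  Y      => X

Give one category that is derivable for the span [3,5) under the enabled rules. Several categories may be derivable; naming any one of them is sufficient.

[0,5] S   >
  [0,3] S/PP   >
    [0,1] "that" : (S/PP)/N
    [1,3] N   <
      [1,2] "ate" : S
      [2,3] "every" : N\S
  [3,5] PP   <
    [3,4] "bone" : S\PP
    [4,5] "often" : PP\(S\PP)

PP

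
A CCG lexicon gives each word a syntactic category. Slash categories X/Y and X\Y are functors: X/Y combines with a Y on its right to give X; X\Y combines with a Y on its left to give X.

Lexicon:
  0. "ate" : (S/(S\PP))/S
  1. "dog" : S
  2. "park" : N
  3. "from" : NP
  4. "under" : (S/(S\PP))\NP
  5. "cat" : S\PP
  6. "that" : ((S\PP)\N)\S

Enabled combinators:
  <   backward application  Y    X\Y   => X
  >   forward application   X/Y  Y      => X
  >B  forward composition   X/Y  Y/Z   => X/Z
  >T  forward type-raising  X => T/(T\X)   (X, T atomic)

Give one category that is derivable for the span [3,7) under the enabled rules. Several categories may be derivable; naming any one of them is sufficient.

(S\PP)\N

[0,7] S   >
  [0,2] S/(S\PP)   >
    [0,1] "ate" : (S/(S\PP))/S
    [1,2] "dog" : S
  [2,7] S\PP   <
    [2,3] "park" : N
    [3,7] (S\PP)\N   <
      [3,6] S   >
        [3,5] S/(S\PP)   <
          [3,4] "from" : NP
          [4,5] "under" : (S/(S\PP))\NP
        [5,6] "cat" : S\PP
      [6,7] "that" : ((S\PP)\N)\S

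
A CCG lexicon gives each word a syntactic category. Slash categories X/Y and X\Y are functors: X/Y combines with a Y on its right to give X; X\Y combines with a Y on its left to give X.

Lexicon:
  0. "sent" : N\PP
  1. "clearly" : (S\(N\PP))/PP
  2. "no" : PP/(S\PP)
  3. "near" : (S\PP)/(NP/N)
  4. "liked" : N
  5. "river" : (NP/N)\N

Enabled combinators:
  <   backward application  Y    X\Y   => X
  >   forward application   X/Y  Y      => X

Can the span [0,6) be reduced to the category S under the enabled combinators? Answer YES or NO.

[0,6] S   <
  [0,1] "sent" : N\PP
  [1,6] S\(N\PP)   >
    [1,2] "clearly" : (S\(N\PP))/PP
    [2,6] PP   >
      [2,3] "no" : PP/(S\PP)
      [3,6] S\PP   >
        [3,4] "near" : (S\PP)/(NP/N)
        [4,6] NP/N   <
          [4,5] "liked" : N
          [5,6] "river" : (NP/N)\N

YES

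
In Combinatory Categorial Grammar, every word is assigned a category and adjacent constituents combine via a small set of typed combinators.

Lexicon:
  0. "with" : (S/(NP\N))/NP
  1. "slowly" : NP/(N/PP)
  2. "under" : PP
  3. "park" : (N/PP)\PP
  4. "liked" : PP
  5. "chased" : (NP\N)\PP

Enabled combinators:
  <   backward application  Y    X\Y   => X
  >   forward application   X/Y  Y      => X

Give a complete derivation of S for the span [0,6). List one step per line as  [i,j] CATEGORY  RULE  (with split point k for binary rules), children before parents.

[0,1] (S/(NP\N))/NP  lex  "with"
[1,2] NP/(N/PP)  lex  "slowly"
[2,3] PP  lex  "under"
[3,4] (N/PP)\PP  lex  "park"
[2,4] N/PP  <  k=3
[1,4] NP  >  k=2
[0,4] S/(NP\N)  >  k=1
[4,5] PP  lex  "liked"
[5,6] (NP\N)\PP  lex  "chased"
[4,6] NP\N  <  k=5
[0,6] S  >  k=4

[0,6] S   >
  [0,4] S/(NP\N)   >
    [0,1] "with" : (S/(NP\N))/NP
    [1,4] NP   >
      [1,2] "slowly" : NP/(N/PP)
      [2,4] N/PP   <
        [2,3] "under" : PP
        [3,4] "park" : (N/PP)\PP
  [4,6] NP\N   <
    [4,5] "liked" : PP
    [5,6] "chased" : (NP\N)\PP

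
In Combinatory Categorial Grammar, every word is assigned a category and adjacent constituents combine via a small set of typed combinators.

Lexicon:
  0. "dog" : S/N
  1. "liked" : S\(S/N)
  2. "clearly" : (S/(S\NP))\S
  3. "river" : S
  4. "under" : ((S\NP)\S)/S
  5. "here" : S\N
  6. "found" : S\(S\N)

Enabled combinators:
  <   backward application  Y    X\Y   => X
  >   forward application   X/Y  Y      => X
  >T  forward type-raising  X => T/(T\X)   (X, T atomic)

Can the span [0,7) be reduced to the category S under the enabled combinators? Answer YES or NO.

[0,7] S   >
  [0,3] S/(S\NP)   <
    [0,2] S   <
      [0,1] "dog" : S/N
      [1,2] "liked" : S\(S/N)
    [2,3] "clearly" : (S/(S\NP))\S
  [3,7] S\NP   <
    [3,4] "river" : S
    [4,7] (S\NP)\S   >
      [4,5] "under" : ((S\NP)\S)/S
      [5,7] S   <
        [5,6] "here" : S\N
        [6,7] "found" : S\(S\N)

YES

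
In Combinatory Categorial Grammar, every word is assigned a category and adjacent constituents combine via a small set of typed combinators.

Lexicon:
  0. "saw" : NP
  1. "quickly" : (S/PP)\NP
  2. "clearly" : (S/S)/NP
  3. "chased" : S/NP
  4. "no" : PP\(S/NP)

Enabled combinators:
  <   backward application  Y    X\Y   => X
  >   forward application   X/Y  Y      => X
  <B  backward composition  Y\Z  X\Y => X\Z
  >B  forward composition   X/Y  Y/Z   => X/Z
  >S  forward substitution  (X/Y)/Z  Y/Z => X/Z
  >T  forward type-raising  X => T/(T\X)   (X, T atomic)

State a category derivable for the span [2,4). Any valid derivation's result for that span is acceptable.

S/NP

[0,5] S   >
  [0,2] S/PP   <
    [0,1] "saw" : NP
    [1,2] "quickly" : (S/PP)\NP
  [2,5] PP   <
    [2,4] S/NP   >S
      [2,3] "clearly" : (S/S)/NP
      [3,4] "chased" : S/NP
    [4,5] "no" : PP\(S/NP)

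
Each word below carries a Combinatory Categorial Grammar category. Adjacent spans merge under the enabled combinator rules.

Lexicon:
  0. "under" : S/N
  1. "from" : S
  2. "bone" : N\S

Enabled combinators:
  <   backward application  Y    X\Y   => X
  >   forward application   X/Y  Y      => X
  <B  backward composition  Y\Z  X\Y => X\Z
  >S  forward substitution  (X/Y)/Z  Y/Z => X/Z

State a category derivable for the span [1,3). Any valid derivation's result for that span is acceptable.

[0,3] S   >
  [0,1] "under" : S/N
  [1,3] N   <
    [1,2] "from" : S
    [2,3] "bone" : N\S

N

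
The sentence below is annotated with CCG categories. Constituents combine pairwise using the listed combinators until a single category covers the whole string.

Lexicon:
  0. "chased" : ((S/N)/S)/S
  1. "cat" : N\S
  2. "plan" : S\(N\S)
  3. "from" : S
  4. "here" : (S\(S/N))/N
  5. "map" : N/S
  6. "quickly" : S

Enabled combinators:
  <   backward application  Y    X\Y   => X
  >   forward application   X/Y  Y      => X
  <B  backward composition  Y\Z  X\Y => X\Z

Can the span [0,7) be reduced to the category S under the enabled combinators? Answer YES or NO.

[0,7] S   <
  [0,4] S/N   >
    [0,3] (S/N)/S   >
      [0,1] "chased" : ((S/N)/S)/S
      [1,3] S   <
        [1,2] "cat" : N\S
        [2,3] "plan" : S\(N\S)
    [3,4] "from" : S
  [4,7] S\(S/N)   >
    [4,5] "here" : (S\(S/N))/N
    [5,7] N   >
      [5,6] "map" : N/S
      [6,7] "quickly" : S

YES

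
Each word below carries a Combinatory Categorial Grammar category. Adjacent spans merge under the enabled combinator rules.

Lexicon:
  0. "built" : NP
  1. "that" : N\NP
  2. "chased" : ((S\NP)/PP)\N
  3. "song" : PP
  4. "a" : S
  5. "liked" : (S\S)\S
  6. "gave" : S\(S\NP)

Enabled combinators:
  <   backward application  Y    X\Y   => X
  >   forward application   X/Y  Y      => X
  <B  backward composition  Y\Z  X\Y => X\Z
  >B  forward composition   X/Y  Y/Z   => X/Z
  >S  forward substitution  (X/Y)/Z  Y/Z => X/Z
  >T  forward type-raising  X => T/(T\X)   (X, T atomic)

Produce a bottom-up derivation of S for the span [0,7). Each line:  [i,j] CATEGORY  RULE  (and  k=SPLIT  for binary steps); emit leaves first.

[0,7] S   <
  [0,6] S\NP   <B
    [0,4] S\NP   >
      [0,3] (S\NP)/PP   <
        [0,2] N   >
          [0,1] N/(N\NP)   >T
            [0,1] "built" : NP
          [1,2] "that" : N\NP
        [2,3] "chased" : ((S\NP)/PP)\N
      [3,4] "song" : PP
    [4,6] S\S   <
      [4,5] "a" : S
      [5,6] "liked" : (S\S)\S
  [6,7] "gave" : S\(S\NP)

[0,1] NP  lex  "built"
[0,1] N/(N\NP)  >T
[1,2] N\NP  lex  "that"
[0,2] N  >  k=1
[2,3] ((S\NP)/PP)\N  lex  "chased"
[0,3] (S\NP)/PP  <  k=2
[3,4] PP  lex  "song"
[0,4] S\NP  >  k=3
[4,5] S  lex  "a"
[5,6] (S\S)\S  lex  "liked"
[4,6] S\S  <  k=5
[0,6] S\NP  <B  k=4
[6,7] S\(S\NP)  lex  "gave"
[0,7] S  <  k=6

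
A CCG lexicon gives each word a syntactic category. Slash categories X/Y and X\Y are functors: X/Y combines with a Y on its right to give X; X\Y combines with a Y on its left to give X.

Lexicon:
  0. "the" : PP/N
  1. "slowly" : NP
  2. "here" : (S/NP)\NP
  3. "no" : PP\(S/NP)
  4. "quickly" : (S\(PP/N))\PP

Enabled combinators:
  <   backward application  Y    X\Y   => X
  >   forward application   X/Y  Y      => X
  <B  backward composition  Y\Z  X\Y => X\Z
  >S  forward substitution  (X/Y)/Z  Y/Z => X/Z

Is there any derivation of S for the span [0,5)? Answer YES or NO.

[0,5] S   <
  [0,1] "the" : PP/N
  [1,5] S\(PP/N)   <
    [1,4] PP   <
      [1,3] S/NP   <
        [1,2] "slowly" : NP
        [2,3] "here" : (S/NP)\NP
      [3,4] "no" : PP\(S/NP)
    [4,5] "quickly" : (S\(PP/N))\PP

YES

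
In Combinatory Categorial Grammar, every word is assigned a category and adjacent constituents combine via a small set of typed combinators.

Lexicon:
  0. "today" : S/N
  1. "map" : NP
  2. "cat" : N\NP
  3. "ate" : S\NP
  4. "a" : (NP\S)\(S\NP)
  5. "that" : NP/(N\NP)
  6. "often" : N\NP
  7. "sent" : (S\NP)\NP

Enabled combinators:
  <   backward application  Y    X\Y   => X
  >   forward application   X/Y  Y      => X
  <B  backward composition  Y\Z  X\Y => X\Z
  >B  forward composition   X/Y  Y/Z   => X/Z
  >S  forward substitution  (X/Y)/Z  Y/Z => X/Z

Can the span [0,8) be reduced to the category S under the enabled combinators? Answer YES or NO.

YES

[0,8] S   <
  [0,5] NP   <
    [0,3] S   >
      [0,1] "today" : S/N
      [1,3] N   <
        [1,2] "map" : NP
        [2,3] "cat" : N\NP
    [3,5] NP\S   <
      [3,4] "ate" : S\NP
      [4,5] "a" : (NP\S)\(S\NP)
  [5,8] S\NP   <
    [5,7] NP   >
      [5,6] "that" : NP/(N\NP)
      [6,7] "often" : N\NP
    [7,8] "sent" : (S\NP)\NP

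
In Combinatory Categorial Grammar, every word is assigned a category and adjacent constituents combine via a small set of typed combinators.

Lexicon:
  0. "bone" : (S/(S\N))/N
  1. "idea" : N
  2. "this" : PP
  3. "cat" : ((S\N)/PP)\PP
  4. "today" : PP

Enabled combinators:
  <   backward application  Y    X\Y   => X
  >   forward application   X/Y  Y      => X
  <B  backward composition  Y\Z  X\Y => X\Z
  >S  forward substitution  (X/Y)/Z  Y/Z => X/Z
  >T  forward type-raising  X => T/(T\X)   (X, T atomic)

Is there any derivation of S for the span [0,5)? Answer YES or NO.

YES

[0,5] S   >
  [0,2] S/(S\N)   >
    [0,1] "bone" : (S/(S\N))/N
    [1,2] "idea" : N
  [2,5] S\N   >
    [2,4] (S\N)/PP   <
      [2,3] "this" : PP
      [3,4] "cat" : ((S\N)/PP)\PP
    [4,5] "today" : PP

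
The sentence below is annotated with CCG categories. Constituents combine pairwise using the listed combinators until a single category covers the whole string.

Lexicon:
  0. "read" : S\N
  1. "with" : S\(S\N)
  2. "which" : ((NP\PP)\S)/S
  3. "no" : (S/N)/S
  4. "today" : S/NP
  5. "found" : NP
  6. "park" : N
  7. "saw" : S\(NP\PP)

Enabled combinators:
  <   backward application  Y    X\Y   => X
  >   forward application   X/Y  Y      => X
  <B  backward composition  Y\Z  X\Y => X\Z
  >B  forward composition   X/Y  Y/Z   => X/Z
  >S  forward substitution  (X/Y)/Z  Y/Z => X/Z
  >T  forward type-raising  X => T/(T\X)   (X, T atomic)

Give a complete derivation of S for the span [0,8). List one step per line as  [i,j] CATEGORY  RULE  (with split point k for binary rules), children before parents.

[0,8] S   <
  [0,7] NP\PP   <
    [0,2] S   <
      [0,1] "read" : S\N
      [1,2] "with" : S\(S\N)
    [2,7] (NP\PP)\S   >
      [2,3] "which" : ((NP\PP)\S)/S
      [3,7] S   >
        [3,6] S/N   >
          [3,4] "no" : (S/N)/S
          [4,6] S   >
            [4,5] "today" : S/NP
            [5,6] "found" : NP
        [6,7] "park" : N
  [7,8] "saw" : S\(NP\PP)

[0,1] S\N  lex  "read"
[1,2] S\(S\N)  lex  "with"
[0,2] S  <  k=1
[2,3] ((NP\PP)\S)/S  lex  "which"
[3,4] (S/N)/S  lex  "no"
[4,5] S/NP  lex  "today"
[5,6] NP  lex  "found"
[4,6] S  >  k=5
[3,6] S/N  >  k=4
[6,7] N  lex  "park"
[3,7] S  >  k=6
[2,7] (NP\PP)\S  >  k=3
[0,7] NP\PP  <  k=2
[7,8] S\(NP\PP)  lex  "saw"
[0,8] S  <  k=7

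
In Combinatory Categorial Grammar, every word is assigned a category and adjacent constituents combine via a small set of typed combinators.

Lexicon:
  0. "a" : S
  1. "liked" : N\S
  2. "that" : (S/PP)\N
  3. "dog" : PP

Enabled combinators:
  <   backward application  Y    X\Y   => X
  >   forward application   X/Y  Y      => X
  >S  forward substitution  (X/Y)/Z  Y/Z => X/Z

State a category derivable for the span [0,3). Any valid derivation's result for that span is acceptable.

[0,4] S   >
  [0,3] S/PP   <
    [0,2] N   <
      [0,1] "a" : S
      [1,2] "liked" : N\S
    [2,3] "that" : (S/PP)\N
  [3,4] "dog" : PP

S/PP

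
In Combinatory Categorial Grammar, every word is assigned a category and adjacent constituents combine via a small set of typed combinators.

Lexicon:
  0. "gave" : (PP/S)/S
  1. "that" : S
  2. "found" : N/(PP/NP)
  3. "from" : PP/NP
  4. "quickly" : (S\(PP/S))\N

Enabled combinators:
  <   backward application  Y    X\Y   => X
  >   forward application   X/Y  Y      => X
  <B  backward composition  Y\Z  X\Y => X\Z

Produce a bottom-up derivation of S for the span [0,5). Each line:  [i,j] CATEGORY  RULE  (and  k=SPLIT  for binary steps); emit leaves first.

[0,5] S   <
  [0,2] PP/S   >
    [0,1] "gave" : (PP/S)/S
    [1,2] "that" : S
  [2,5] S\(PP/S)   <
    [2,4] N   >
      [2,3] "found" : N/(PP/NP)
      [3,4] "from" : PP/NP
    [4,5] "quickly" : (S\(PP/S))\N

[0,1] (PP/S)/S  lex  "gave"
[1,2] S  lex  "that"
[0,2] PP/S  >  k=1
[2,3] N/(PP/NP)  lex  "found"
[3,4] PP/NP  lex  "from"
[2,4] N  >  k=3
[4,5] (S\(PP/S))\N  lex  "quickly"
[2,5] S\(PP/S)  <  k=4
[0,5] S  <  k=2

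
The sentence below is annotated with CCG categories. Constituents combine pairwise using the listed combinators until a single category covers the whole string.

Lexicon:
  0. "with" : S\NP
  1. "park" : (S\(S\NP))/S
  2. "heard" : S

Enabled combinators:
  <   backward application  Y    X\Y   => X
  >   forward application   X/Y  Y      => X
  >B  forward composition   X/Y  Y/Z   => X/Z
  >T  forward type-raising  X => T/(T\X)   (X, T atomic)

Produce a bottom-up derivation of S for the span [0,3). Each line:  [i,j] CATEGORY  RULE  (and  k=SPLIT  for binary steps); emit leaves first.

[0,1] S\NP  lex  "with"
[1,2] (S\(S\NP))/S  lex  "park"
[2,3] S  lex  "heard"
[1,3] S\(S\NP)  >  k=2
[0,3] S  <  k=1

[0,3] S   <
  [0,1] "with" : S\NP
  [1,3] S\(S\NP)   >
    [1,2] "park" : (S\(S\NP))/S
    [2,3] "heard" : S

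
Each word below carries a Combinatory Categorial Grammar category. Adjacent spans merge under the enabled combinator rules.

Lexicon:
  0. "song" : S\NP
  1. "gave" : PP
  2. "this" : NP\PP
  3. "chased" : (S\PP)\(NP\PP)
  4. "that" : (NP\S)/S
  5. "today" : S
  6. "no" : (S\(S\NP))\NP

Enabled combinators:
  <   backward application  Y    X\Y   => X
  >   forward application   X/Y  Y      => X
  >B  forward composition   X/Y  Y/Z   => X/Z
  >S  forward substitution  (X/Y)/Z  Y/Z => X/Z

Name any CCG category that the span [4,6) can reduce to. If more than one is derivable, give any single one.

[0,7] S   <
  [0,1] "song" : S\NP
  [1,7] S\(S\NP)   <
    [1,6] NP   <
      [1,4] S   <
        [1,2] "gave" : PP
        [2,4] S\PP   <
          [2,3] "this" : NP\PP
          [3,4] "chased" : (S\PP)\(NP\PP)
      [4,6] NP\S   >
        [4,5] "that" : (NP\S)/S
        [5,6] "today" : S
    [6,7] "no" : (S\(S\NP))\NP

NP\S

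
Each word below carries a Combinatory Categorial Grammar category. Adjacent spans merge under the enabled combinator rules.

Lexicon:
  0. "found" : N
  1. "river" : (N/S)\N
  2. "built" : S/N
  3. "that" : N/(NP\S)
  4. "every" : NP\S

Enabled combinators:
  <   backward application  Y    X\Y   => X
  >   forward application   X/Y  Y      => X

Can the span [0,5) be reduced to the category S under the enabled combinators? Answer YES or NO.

N (N/S)\N S/N N/(NP\S) NP\S
CKY chart[0,5] = {N}; S ∉ chart

NO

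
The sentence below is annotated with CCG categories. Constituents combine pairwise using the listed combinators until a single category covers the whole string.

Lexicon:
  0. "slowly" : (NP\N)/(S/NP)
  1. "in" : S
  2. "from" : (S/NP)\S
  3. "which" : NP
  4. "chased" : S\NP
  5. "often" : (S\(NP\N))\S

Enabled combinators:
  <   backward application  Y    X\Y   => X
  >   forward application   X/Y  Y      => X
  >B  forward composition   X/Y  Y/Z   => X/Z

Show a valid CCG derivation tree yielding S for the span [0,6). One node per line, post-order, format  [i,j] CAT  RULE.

[0,6] S   <
  [0,3] NP\N   >
    [0,1] "slowly" : (NP\N)/(S/NP)
    [1,3] S/NP   <
      [1,2] "in" : S
      [2,3] "from" : (S/NP)\S
  [3,6] S\(NP\N)   <
    [3,5] S   <
      [3,4] "which" : NP
      [4,5] "chased" : S\NP
    [5,6] "often" : (S\(NP\N))\S

[0,1] (NP\N)/(S/NP)  lex  "slowly"
[1,2] S  lex  "in"
[2,3] (S/NP)\S  lex  "from"
[1,3] S/NP  <  k=2
[0,3] NP\N  >  k=1
[3,4] NP  lex  "which"
[4,5] S\NP  lex  "chased"
[3,5] S  <  k=4
[5,6] (S\(NP\N))\S  lex  "often"
[3,6] S\(NP\N)  <  k=5
[0,6] S  <  k=3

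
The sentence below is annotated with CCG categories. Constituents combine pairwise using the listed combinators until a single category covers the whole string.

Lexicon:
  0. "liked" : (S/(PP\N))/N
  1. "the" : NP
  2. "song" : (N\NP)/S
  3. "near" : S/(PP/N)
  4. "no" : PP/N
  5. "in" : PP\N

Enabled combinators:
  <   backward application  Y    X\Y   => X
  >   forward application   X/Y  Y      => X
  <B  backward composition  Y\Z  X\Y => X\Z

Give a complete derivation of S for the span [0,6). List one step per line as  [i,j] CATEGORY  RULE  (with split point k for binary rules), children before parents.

[0,6] S   >
  [0,5] S/(PP\N)   >
    [0,1] "liked" : (S/(PP\N))/N
    [1,5] N   <
      [1,2] "the" : NP
      [2,5] N\NP   >
        [2,3] "song" : (N\NP)/S
        [3,5] S   >
          [3,4] "near" : S/(PP/N)
          [4,5] "no" : PP/N
  [5,6] "in" : PP\N

[0,1] (S/(PP\N))/N  lex  "liked"
[1,2] NP  lex  "the"
[2,3] (N\NP)/S  lex  "song"
[3,4] S/(PP/N)  lex  "near"
[4,5] PP/N  lex  "no"
[3,5] S  >  k=4
[2,5] N\NP  >  k=3
[1,5] N  <  k=2
[0,5] S/(PP\N)  >  k=1
[5,6] PP\N  lex  "in"
[0,6] S  >  k=5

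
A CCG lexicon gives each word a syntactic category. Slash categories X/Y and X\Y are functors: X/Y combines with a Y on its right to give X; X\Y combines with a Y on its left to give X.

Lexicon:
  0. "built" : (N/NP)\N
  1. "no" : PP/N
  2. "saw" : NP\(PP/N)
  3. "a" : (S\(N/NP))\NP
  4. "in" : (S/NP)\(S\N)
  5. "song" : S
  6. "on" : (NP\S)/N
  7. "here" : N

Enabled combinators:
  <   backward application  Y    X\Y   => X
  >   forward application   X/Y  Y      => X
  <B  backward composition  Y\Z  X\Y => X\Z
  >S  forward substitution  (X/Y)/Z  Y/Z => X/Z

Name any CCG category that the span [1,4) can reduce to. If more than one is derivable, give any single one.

[0,8] S   >
  [0,5] S/NP   <
    [0,4] S\N   <B
      [0,1] "built" : (N/NP)\N
      [1,4] S\(N/NP)   <
        [1,3] NP   <
          [1,2] "no" : PP/N
          [2,3] "saw" : NP\(PP/N)
        [3,4] "a" : (S\(N/NP))\NP
    [4,5] "in" : (S/NP)\(S\N)
  [5,8] NP   <
    [5,6] "song" : S
    [6,8] NP\S   >
      [6,7] "on" : (NP\S)/N
      [7,8] "here" : N

S\(N/NP)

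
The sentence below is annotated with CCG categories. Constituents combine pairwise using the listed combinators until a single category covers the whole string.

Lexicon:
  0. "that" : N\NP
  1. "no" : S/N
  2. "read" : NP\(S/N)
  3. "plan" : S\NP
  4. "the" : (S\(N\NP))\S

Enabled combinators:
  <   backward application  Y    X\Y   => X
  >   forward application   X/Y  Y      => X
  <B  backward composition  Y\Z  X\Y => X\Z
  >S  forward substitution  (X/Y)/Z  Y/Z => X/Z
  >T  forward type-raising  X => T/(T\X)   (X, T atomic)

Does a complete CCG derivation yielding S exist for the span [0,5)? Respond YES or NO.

[0,5] S   <
  [0,1] "that" : N\NP
  [1,5] S\(N\NP)   <
    [1,4] S   <
      [1,3] NP   <
        [1,2] "no" : S/N
        [2,3] "read" : NP\(S/N)
      [3,4] "plan" : S\NP
    [4,5] "the" : (S\(N\NP))\S

YES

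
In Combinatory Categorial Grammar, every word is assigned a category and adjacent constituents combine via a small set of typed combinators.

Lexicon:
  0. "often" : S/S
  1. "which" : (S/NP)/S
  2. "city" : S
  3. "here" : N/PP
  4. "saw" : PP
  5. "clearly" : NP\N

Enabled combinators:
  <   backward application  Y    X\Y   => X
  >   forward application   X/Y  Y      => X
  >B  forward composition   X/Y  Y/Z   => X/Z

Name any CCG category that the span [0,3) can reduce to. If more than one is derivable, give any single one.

S/NP

[0,6] S   >
  [0,3] S/NP   >B
    [0,1] "often" : S/S
    [1,3] S/NP   >
      [1,2] "which" : (S/NP)/S
      [2,3] "city" : S
  [3,6] NP   <
    [3,5] N   >
      [3,4] "here" : N/PP
      [4,5] "saw" : PP
    [5,6] "clearly" : NP\N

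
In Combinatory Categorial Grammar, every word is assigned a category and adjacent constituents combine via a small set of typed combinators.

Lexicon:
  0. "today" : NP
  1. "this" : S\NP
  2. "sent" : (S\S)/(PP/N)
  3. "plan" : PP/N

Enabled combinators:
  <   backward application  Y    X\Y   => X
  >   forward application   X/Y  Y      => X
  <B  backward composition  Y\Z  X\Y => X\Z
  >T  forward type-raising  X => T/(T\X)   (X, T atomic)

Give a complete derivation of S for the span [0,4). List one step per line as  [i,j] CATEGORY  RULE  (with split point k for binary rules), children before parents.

[0,1] NP  lex  "today"
[1,2] S\NP  lex  "this"
[2,3] (S\S)/(PP/N)  lex  "sent"
[3,4] PP/N  lex  "plan"
[2,4] S\S  >  k=3
[1,4] S\NP  <B  k=2
[0,4] S  <  k=1

[0,4] S   <
  [0,1] "today" : NP
  [1,4] S\NP   <B
    [1,2] "this" : S\NP
    [2,4] S\S   >
      [2,3] "sent" : (S\S)/(PP/N)
      [3,4] "plan" : PP/N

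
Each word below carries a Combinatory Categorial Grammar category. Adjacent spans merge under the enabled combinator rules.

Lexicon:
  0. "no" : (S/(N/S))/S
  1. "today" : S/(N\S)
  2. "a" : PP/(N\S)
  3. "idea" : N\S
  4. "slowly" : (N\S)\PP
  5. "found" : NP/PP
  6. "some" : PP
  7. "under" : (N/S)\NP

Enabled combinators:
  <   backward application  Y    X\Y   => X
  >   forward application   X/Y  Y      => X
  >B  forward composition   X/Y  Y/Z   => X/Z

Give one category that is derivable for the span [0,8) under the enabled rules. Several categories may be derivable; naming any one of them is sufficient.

S

[0,8] S   >
  [0,5] S/(N/S)   >
    [0,1] "no" : (S/(N/S))/S
    [1,5] S   >
      [1,2] "today" : S/(N\S)
      [2,5] N\S   <
        [2,4] PP   >
          [2,3] "a" : PP/(N\S)
          [3,4] "idea" : N\S
        [4,5] "slowly" : (N\S)\PP
  [5,8] N/S   <
    [5,7] NP   >
      [5,6] "found" : NP/PP
      [6,7] "some" : PP
    [7,8] "under" : (N/S)\NP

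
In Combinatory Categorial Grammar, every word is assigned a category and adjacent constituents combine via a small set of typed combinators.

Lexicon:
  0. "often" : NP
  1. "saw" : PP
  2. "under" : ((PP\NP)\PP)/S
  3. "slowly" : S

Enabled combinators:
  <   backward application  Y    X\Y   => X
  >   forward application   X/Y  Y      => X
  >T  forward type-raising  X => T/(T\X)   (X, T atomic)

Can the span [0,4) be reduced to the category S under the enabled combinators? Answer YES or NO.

NP PP ((PP\NP)\PP)/S S
CKY chart[0,4] = {N/(N\PP), NP/(NP\PP), PP, PP/(PP\PP), S/(S\PP)}; S ∉ chart

NO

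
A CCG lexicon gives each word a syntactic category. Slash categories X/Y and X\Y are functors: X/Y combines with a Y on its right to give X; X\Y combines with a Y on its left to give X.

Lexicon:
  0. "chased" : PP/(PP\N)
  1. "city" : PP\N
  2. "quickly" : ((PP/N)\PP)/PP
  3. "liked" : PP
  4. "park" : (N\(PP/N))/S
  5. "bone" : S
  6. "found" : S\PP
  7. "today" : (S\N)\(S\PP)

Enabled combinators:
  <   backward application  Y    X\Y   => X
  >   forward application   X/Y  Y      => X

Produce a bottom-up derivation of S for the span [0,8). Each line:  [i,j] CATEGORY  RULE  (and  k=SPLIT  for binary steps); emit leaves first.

[0,1] PP/(PP\N)  lex  "chased"
[1,2] PP\N  lex  "city"
[0,2] PP  >  k=1
[2,3] ((PP/N)\PP)/PP  lex  "quickly"
[3,4] PP  lex  "liked"
[2,4] (PP/N)\PP  >  k=3
[0,4] PP/N  <  k=2
[4,5] (N\(PP/N))/S  lex  "park"
[5,6] S  lex  "bone"
[4,6] N\(PP/N)  >  k=5
[0,6] N  <  k=4
[6,7] S\PP  lex  "found"
[7,8] (S\N)\(S\PP)  lex  "today"
[6,8] S\N  <  k=7
[0,8] S  <  k=6

[0,8] S   <
  [0,6] N   <
    [0,4] PP/N   <
      [0,2] PP   >
        [0,1] "chased" : PP/(PP\N)
        [1,2] "city" : PP\N
      [2,4] (PP/N)\PP   >
        [2,3] "quickly" : ((PP/N)\PP)/PP
        [3,4] "liked" : PP
    [4,6] N\(PP/N)   >
      [4,5] "park" : (N\(PP/N))/S
      [5,6] "bone" : S
  [6,8] S\N   <
    [6,7] "found" : S\PP
    [7,8] "today" : (S\N)\(S\PP)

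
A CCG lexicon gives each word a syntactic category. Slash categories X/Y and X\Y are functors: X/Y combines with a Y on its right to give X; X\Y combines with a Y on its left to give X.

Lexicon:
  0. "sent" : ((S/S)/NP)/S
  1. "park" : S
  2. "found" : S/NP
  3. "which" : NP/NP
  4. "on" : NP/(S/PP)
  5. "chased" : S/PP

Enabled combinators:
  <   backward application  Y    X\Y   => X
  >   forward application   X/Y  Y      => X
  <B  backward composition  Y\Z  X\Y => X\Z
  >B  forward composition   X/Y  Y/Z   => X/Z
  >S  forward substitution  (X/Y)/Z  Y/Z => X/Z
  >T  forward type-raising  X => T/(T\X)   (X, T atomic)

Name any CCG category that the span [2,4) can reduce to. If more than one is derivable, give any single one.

S/NP

[0,6] S   >
  [0,4] S/NP   >S
    [0,2] (S/S)/NP   >
      [0,1] "sent" : ((S/S)/NP)/S
      [1,2] "park" : S
    [2,4] S/NP   >B
      [2,3] "found" : S/NP
      [3,4] "which" : NP/NP
  [4,6] NP   >
    [4,5] "on" : NP/(S/PP)
    [5,6] "chased" : S/PP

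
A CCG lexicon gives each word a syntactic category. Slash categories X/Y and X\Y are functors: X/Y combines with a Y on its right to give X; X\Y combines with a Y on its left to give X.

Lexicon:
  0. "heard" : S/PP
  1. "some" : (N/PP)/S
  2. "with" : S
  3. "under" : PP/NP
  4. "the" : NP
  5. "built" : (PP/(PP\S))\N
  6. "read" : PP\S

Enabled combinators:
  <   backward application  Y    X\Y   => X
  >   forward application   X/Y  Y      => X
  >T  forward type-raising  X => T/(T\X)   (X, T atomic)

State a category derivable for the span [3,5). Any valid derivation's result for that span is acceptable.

[0,7] S   >
  [0,1] "heard" : S/PP
  [1,7] PP   >
    [1,6] PP/(PP\S)   <
      [1,5] N   >
        [1,3] N/PP   >
          [1,2] "some" : (N/PP)/S
          [2,3] "with" : S
        [3,5] PP   >
          [3,4] "under" : PP/NP
          [4,5] "the" : NP
      [5,6] "built" : (PP/(PP\S))\N
    [6,7] "read" : PP\S

PP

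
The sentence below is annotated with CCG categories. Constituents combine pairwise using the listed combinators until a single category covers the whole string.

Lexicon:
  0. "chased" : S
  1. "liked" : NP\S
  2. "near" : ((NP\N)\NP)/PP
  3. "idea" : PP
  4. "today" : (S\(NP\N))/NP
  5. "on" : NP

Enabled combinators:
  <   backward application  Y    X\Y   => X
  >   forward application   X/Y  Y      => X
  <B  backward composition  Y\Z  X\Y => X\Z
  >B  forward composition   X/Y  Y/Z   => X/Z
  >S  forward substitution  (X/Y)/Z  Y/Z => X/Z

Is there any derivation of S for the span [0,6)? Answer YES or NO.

[0,6] S   <
  [0,2] NP   <
    [0,1] "chased" : S
    [1,2] "liked" : NP\S
  [2,6] S\NP   <B
    [2,4] (NP\N)\NP   >
      [2,3] "near" : ((NP\N)\NP)/PP
      [3,4] "idea" : PP
    [4,6] S\(NP\N)   >
      [4,5] "today" : (S\(NP\N))/NP
      [5,6] "on" : NP

YES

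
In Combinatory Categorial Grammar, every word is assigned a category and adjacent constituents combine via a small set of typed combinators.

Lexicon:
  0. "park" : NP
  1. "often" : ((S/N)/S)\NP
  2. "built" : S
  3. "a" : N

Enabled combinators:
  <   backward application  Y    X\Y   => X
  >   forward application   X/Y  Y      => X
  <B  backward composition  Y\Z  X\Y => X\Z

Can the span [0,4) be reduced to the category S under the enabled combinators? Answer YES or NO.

YES

[0,4] S   >
  [0,3] S/N   >
    [0,2] (S/N)/S   <
      [0,1] "park" : NP
      [1,2] "often" : ((S/N)/S)\NP
    [2,3] "built" : S
  [3,4] "a" : N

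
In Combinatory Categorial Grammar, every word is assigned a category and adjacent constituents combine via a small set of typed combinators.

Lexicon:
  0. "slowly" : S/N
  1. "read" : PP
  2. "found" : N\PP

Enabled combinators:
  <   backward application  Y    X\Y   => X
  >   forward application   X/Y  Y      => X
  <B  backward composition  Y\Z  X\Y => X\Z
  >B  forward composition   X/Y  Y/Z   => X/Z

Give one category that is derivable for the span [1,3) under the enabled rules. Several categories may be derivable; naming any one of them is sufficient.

N

[0,3] S   >
  [0,1] "slowly" : S/N
  [1,3] N   <
    [1,2] "read" : PP
    [2,3] "found" : N\PP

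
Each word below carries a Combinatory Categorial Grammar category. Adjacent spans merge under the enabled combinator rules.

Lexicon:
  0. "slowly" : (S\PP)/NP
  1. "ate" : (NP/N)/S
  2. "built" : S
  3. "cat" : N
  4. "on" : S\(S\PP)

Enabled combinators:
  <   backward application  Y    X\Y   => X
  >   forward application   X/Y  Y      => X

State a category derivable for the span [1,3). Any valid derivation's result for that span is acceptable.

NP/N

[0,5] S   <
  [0,4] S\PP   >
    [0,1] "slowly" : (S\PP)/NP
    [1,4] NP   >
      [1,3] NP/N   >
        [1,2] "ate" : (NP/N)/S
        [2,3] "built" : S
      [3,4] "cat" : N
  [4,5] "on" : S\(S\PP)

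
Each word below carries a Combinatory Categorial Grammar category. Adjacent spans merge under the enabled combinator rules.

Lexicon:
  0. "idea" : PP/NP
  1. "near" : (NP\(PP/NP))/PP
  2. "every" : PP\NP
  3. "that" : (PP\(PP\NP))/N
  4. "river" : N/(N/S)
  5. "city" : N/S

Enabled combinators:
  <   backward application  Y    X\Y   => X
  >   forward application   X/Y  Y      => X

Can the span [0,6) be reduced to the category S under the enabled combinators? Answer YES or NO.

PP/NP (NP\(PP/NP))/PP PP\NP (PP\(PP\NP))/N N/(N/S) N/S
CKY chart[0,6] = {NP}; S ∉ chart

NO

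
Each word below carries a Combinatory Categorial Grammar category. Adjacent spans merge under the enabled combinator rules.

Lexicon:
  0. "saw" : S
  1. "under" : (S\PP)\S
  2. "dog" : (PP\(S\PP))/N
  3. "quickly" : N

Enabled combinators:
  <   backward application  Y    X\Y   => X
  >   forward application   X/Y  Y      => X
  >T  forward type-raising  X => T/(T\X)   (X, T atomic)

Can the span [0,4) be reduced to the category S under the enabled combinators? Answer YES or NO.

NO

S (S\PP)\S (PP\(S\PP))/N N
CKY chart[0,4] = {N/(N\PP), NP/(NP\PP), PP, PP/(PP\PP), S/(S\PP)}; S ∉ chart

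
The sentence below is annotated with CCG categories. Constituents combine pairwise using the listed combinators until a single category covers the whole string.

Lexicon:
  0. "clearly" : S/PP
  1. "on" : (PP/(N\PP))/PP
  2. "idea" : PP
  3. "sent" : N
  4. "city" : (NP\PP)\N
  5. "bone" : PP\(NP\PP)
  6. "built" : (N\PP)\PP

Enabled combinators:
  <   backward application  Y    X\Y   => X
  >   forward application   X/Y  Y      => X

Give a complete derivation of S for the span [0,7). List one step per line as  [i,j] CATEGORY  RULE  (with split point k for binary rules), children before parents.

[0,1] S/PP  lex  "clearly"
[1,2] (PP/(N\PP))/PP  lex  "on"
[2,3] PP  lex  "idea"
[1,3] PP/(N\PP)  >  k=2
[3,4] N  lex  "sent"
[4,5] (NP\PP)\N  lex  "city"
[3,5] NP\PP  <  k=4
[5,6] PP\(NP\PP)  lex  "bone"
[3,6] PP  <  k=5
[6,7] (N\PP)\PP  lex  "built"
[3,7] N\PP  <  k=6
[1,7] PP  >  k=3
[0,7] S  >  k=1

[0,7] S   >
  [0,1] "clearly" : S/PP
  [1,7] PP   >
    [1,3] PP/(N\PP)   >
      [1,2] "on" : (PP/(N\PP))/PP
      [2,3] "idea" : PP
    [3,7] N\PP   <
      [3,6] PP   <
        [3,5] NP\PP   <
          [3,4] "sent" : N
          [4,5] "city" : (NP\PP)\N
        [5,6] "bone" : PP\(NP\PP)
      [6,7] "built" : (N\PP)\PP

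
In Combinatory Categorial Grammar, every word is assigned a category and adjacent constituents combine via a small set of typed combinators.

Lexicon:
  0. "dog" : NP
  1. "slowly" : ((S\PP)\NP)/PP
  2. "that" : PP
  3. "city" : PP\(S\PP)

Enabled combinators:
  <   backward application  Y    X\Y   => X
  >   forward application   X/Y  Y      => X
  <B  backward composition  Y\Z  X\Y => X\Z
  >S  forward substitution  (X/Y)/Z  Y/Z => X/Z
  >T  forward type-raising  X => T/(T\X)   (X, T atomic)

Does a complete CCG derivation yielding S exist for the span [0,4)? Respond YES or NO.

NP ((S\PP)\NP)/PP PP PP\(S\PP)
CKY chart[0,4] = {N/(N\PP), NP/(NP\PP), PP, PP/(PP\PP), S/(S\PP)}; S ∉ chart

NO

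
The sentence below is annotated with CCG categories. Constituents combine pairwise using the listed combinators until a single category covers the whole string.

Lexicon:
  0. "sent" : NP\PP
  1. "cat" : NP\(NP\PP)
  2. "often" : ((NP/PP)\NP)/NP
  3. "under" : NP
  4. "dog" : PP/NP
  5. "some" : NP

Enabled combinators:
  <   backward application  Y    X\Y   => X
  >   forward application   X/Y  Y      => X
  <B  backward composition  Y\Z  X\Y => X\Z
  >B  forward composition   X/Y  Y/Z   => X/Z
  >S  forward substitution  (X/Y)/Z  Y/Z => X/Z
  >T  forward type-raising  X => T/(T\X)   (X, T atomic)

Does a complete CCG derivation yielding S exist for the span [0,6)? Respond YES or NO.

NO

NP\PP NP\(NP\PP) ((NP/PP)\NP)/NP NP PP/NP NP
CKY chart[0,6] = {N/(N\NP), NP, NP/(NP\NP), NP/(PP\PP), PP/(PP\NP), S/(S\NP)}; S ∉ chart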